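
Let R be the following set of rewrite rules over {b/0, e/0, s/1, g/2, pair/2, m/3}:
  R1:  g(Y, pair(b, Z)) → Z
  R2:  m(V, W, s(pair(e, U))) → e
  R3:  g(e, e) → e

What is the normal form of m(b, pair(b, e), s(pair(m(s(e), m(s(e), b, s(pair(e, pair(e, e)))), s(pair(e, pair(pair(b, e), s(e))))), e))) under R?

1. m(b, pair(b, e), s(pair(m(s(e), m(s(e), b, s(pair(e, pair(e, e)))), s(pair(e, pair(pair(b, e), s(e))))), e)))  →  m(b, pair(b, e), s(pair(e, e)))   [R2 at 3.1.1]
2. m(b, pair(b, e), s(pair(e, e)))  →  e   [R2 at ε]

e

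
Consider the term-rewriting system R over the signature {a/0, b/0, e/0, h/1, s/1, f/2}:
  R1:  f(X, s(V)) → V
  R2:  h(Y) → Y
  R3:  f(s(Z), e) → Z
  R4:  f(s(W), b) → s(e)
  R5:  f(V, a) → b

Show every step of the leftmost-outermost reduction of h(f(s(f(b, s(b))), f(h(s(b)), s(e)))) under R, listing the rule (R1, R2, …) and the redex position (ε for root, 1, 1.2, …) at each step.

1. h(f(s(f(b, s(b))), f(h(s(b)), s(e))))  →  f(s(f(b, s(b))), f(h(s(b)), s(e)))   [R2 at ε]
2. f(s(f(b, s(b))), f(h(s(b)), s(e)))  →  f(s(b), f(h(s(b)), s(e)))   [R1 at 1.1]
3. f(s(b), f(h(s(b)), s(e)))  →  f(s(b), e)   [R1 at 2]
4. f(s(b), e)  →  b   [R3 at ε]

b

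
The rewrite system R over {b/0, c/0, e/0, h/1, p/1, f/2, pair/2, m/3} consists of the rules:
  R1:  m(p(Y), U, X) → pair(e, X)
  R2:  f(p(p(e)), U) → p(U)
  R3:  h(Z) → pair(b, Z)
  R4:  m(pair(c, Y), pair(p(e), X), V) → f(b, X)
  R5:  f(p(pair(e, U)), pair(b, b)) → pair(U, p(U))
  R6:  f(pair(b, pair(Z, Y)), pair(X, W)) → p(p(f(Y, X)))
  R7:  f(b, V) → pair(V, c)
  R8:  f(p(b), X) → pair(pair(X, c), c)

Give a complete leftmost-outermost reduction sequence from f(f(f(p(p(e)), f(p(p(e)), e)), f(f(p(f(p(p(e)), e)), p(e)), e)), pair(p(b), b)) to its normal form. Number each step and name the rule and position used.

1. f(f(f(p(p(e)), f(p(p(e)), e)), f(f(p(f(p(p(e)), e)), p(e)), e)), pair(p(b), b))  →  f(f(p(f(p(p(e)), e)), f(f(p(f(p(p(e)), e)), p(e)), e)), pair(p(b), b))   [R2 at 1.1]
2. f(f(p(f(p(p(e)), e)), f(f(p(f(p(p(e)), e)), p(e)), e)), pair(p(b), b))  →  f(f(p(p(e)), f(f(p(f(p(p(e)), e)), p(e)), e)), pair(p(b), b))   [R2 at 1.1.1]
3. f(f(p(p(e)), f(f(p(f(p(p(e)), e)), p(e)), e)), pair(p(b), b))  →  f(p(f(f(p(f(p(p(e)), e)), p(e)), e)), pair(p(b), b))   [R2 at 1]
4. f(p(f(f(p(f(p(p(e)), e)), p(e)), e)), pair(p(b), b))  →  f(p(f(f(p(p(e)), p(e)), e)), pair(p(b), b))   [R2 at 1.1.1.1.1]
5. f(p(f(f(p(p(e)), p(e)), e)), pair(p(b), b))  →  f(p(f(p(p(e)), e)), pair(p(b), b))   [R2 at 1.1.1]
6. f(p(f(p(p(e)), e)), pair(p(b), b))  →  f(p(p(e)), pair(p(b), b))   [R2 at 1.1]
7. f(p(p(e)), pair(p(b), b))  →  p(pair(p(b), b))   [R2 at ε]

p(pair(p(b), b))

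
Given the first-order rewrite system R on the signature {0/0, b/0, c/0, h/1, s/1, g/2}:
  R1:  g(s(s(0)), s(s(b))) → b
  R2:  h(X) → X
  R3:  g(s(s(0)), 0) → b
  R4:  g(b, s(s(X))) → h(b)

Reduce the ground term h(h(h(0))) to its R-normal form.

0

1. h(h(h(0)))  →  h(h(0))   [R2 at ε]
2. h(h(0))  →  h(0)   [R2 at ε]
3. h(0)  →  0   [R2 at ε]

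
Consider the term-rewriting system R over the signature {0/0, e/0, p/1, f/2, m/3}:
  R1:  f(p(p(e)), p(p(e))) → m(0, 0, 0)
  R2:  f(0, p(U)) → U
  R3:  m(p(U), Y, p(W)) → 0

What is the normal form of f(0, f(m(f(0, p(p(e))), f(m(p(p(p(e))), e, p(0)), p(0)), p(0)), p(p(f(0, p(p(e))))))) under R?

1. f(0, f(m(f(0, p(p(e))), f(m(p(p(p(e))), e, p(0)), p(0)), p(0)), p(p(f(0, p(p(e)))))))  →  f(0, f(m(p(e), f(m(p(p(p(e))), e, p(0)), p(0)), p(0)), p(p(f(0, p(p(e)))))))   [R2 at 2.1.1]
2. f(0, f(m(p(e), f(m(p(p(p(e))), e, p(0)), p(0)), p(0)), p(p(f(0, p(p(e)))))))  →  f(0, f(0, p(p(f(0, p(p(e)))))))   [R3 at 2.1]
3. f(0, f(0, p(p(f(0, p(p(e)))))))  →  f(0, p(f(0, p(p(e)))))   [R2 at 2]
4. f(0, p(f(0, p(p(e)))))  →  f(0, p(p(e)))   [R2 at ε]
5. f(0, p(p(e)))  →  p(e)   [R2 at ε]

p(e)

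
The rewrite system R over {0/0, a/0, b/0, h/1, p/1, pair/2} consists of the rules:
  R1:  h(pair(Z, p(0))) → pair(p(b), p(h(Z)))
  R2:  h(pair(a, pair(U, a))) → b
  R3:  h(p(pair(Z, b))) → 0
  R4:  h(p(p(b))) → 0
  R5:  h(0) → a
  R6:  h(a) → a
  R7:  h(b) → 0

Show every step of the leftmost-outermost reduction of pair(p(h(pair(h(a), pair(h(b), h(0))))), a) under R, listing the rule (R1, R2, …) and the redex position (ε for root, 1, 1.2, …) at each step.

pair(p(b), a)

1. pair(p(h(pair(h(a), pair(h(b), h(0))))), a)  →  pair(p(h(pair(a, pair(h(b), h(0))))), a)   [R6 at 1.1.1.1]
2. pair(p(h(pair(a, pair(h(b), h(0))))), a)  →  pair(p(h(pair(a, pair(0, h(0))))), a)   [R7 at 1.1.1.2.1]
3. pair(p(h(pair(a, pair(0, h(0))))), a)  →  pair(p(h(pair(a, pair(0, a)))), a)   [R5 at 1.1.1.2.2]
4. pair(p(h(pair(a, pair(0, a)))), a)  →  pair(p(b), a)   [R2 at 1.1]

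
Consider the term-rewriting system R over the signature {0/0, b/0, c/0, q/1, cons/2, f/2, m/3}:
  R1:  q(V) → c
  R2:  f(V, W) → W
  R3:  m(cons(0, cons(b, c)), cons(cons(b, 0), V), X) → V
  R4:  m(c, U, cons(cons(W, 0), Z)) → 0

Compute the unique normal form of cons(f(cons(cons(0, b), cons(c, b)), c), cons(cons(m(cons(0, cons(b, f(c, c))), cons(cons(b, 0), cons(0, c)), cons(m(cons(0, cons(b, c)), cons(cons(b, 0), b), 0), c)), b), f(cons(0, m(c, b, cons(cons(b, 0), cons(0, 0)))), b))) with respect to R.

cons(c, cons(cons(cons(0, c), b), b))

1. cons(f(cons(cons(0, b), cons(c, b)), c), cons(cons(m(cons(0, cons(b, f(c, c))), cons(cons(b, 0), cons(0, c)), cons(m(cons(0, cons(b, c)), cons(cons(b, 0), b), 0), c)), b), f(cons(0, m(c, b, cons(cons(b, 0), cons(0, 0)))), b)))  →  cons(c, cons(cons(m(cons(0, cons(b, f(c, c))), cons(cons(b, 0), cons(0, c)), cons(m(cons(0, cons(b, c)), cons(cons(b, 0), b), 0), c)), b), f(cons(0, m(c, b, cons(cons(b, 0), cons(0, 0)))), b)))   [R2 at 1]
2. cons(c, cons(cons(m(cons(0, cons(b, f(c, c))), cons(cons(b, 0), cons(0, c)), cons(m(cons(0, cons(b, c)), cons(cons(b, 0), b), 0), c)), b), f(cons(0, m(c, b, cons(cons(b, 0), cons(0, 0)))), b)))  →  cons(c, cons(cons(m(cons(0, cons(b, c)), cons(cons(b, 0), cons(0, c)), cons(m(cons(0, cons(b, c)), cons(cons(b, 0), b), 0), c)), b), f(cons(0, m(c, b, cons(cons(b, 0), cons(0, 0)))), b)))   [R2 at 2.1.1.1.2.2]
3. cons(c, cons(cons(m(cons(0, cons(b, c)), cons(cons(b, 0), cons(0, c)), cons(m(cons(0, cons(b, c)), cons(cons(b, 0), b), 0), c)), b), f(cons(0, m(c, b, cons(cons(b, 0), cons(0, 0)))), b)))  →  cons(c, cons(cons(cons(0, c), b), f(cons(0, m(c, b, cons(cons(b, 0), cons(0, 0)))), b)))   [R3 at 2.1.1]
4. cons(c, cons(cons(cons(0, c), b), f(cons(0, m(c, b, cons(cons(b, 0), cons(0, 0)))), b)))  →  cons(c, cons(cons(cons(0, c), b), b))   [R2 at 2.2]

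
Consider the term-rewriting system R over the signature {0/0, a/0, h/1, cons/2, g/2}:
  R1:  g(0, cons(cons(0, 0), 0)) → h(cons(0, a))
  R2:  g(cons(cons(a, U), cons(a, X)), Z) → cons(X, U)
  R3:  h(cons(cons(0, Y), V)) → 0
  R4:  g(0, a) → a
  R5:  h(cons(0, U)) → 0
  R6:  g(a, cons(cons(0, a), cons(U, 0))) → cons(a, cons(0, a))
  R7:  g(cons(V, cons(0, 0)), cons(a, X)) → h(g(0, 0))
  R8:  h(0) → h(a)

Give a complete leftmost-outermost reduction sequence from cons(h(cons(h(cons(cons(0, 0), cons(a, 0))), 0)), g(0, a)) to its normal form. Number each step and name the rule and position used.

cons(0, a)

1. cons(h(cons(h(cons(cons(0, 0), cons(a, 0))), 0)), g(0, a))  →  cons(h(cons(0, 0)), g(0, a))   [R3 at 1.1.1]
2. cons(h(cons(0, 0)), g(0, a))  →  cons(0, g(0, a))   [R5 at 1]
3. cons(0, g(0, a))  →  cons(0, a)   [R4 at 2]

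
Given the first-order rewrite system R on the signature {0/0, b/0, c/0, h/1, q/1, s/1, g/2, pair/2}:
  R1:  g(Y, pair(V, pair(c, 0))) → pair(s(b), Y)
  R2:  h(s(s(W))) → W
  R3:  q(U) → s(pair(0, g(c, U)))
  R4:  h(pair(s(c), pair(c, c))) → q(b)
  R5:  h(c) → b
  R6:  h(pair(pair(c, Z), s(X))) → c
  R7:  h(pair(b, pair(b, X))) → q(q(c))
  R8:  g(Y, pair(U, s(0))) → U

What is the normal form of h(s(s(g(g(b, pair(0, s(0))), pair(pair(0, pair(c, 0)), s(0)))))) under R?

1. h(s(s(g(g(b, pair(0, s(0))), pair(pair(0, pair(c, 0)), s(0))))))  →  g(g(b, pair(0, s(0))), pair(pair(0, pair(c, 0)), s(0)))   [R2 at ε]
2. g(g(b, pair(0, s(0))), pair(pair(0, pair(c, 0)), s(0)))  →  pair(0, pair(c, 0))   [R8 at ε]

pair(0, pair(c, 0))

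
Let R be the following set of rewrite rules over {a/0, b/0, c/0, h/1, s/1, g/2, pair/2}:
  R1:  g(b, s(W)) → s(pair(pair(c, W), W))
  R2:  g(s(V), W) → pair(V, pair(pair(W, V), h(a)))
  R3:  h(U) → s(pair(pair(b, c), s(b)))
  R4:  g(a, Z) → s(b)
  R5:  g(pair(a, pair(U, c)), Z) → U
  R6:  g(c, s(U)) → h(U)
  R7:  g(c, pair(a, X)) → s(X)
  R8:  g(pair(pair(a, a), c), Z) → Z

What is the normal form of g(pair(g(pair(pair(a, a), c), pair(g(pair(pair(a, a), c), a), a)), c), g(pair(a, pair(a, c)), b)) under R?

a

1. g(pair(g(pair(pair(a, a), c), pair(g(pair(pair(a, a), c), a), a)), c), g(pair(a, pair(a, c)), b))  →  g(pair(pair(g(pair(pair(a, a), c), a), a), c), g(pair(a, pair(a, c)), b))   [R8 at 1.1]
2. g(pair(pair(g(pair(pair(a, a), c), a), a), c), g(pair(a, pair(a, c)), b))  →  g(pair(pair(a, a), c), g(pair(a, pair(a, c)), b))   [R8 at 1.1.1]
3. g(pair(pair(a, a), c), g(pair(a, pair(a, c)), b))  →  g(pair(a, pair(a, c)), b)   [R8 at ε]
4. g(pair(a, pair(a, c)), b)  →  a   [R5 at ε]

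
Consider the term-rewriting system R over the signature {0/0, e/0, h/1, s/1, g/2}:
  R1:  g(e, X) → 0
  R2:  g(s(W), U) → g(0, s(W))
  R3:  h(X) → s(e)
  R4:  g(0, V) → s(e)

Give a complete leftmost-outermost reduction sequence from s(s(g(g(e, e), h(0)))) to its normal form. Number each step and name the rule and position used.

s(s(s(e)))

1. s(s(g(g(e, e), h(0))))  →  s(s(g(0, h(0))))   [R1 at 1.1.1]
2. s(s(g(0, h(0))))  →  s(s(s(e)))   [R4 at 1.1]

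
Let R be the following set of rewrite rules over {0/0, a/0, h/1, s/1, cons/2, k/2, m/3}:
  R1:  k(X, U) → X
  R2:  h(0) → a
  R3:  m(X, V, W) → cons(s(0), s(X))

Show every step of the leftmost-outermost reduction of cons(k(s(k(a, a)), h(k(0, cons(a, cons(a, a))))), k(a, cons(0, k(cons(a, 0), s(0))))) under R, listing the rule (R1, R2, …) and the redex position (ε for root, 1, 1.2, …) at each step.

1. cons(k(s(k(a, a)), h(k(0, cons(a, cons(a, a))))), k(a, cons(0, k(cons(a, 0), s(0)))))  →  cons(s(k(a, a)), k(a, cons(0, k(cons(a, 0), s(0)))))   [R1 at 1]
2. cons(s(k(a, a)), k(a, cons(0, k(cons(a, 0), s(0)))))  →  cons(s(a), k(a, cons(0, k(cons(a, 0), s(0)))))   [R1 at 1.1]
3. cons(s(a), k(a, cons(0, k(cons(a, 0), s(0)))))  →  cons(s(a), a)   [R1 at 2]

cons(s(a), a)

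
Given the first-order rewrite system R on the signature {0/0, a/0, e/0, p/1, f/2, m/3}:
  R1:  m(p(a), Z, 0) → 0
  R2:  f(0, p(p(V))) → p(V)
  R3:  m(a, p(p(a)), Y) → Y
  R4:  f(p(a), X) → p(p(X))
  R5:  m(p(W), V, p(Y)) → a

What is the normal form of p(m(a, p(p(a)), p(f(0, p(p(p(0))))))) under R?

1. p(m(a, p(p(a)), p(f(0, p(p(p(0)))))))  →  p(p(f(0, p(p(p(0))))))   [R3 at 1]
2. p(p(f(0, p(p(p(0))))))  →  p(p(p(p(0))))   [R2 at 1.1]

p(p(p(p(0))))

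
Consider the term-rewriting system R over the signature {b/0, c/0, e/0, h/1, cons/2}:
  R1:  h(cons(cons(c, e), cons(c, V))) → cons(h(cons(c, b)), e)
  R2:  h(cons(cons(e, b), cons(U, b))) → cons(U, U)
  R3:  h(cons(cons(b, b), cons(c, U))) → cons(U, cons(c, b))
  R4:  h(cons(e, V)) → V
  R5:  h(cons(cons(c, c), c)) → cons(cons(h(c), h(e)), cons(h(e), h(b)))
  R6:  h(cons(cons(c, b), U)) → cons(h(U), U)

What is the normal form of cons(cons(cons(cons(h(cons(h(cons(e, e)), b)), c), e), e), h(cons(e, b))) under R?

cons(cons(cons(cons(b, c), e), e), b)

1. cons(cons(cons(cons(h(cons(h(cons(e, e)), b)), c), e), e), h(cons(e, b)))  →  cons(cons(cons(cons(h(cons(e, b)), c), e), e), h(cons(e, b)))   [R4 at 1.1.1.1.1.1]
2. cons(cons(cons(cons(h(cons(e, b)), c), e), e), h(cons(e, b)))  →  cons(cons(cons(cons(b, c), e), e), h(cons(e, b)))   [R4 at 1.1.1.1]
3. cons(cons(cons(cons(b, c), e), e), h(cons(e, b)))  →  cons(cons(cons(cons(b, c), e), e), b)   [R4 at 2]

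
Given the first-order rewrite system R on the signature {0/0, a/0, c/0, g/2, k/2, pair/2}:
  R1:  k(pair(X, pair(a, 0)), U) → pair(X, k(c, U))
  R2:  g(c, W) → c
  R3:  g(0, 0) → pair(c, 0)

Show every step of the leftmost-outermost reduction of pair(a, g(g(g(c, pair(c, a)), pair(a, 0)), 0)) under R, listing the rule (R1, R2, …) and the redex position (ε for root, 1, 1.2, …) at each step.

pair(a, c)

1. pair(a, g(g(g(c, pair(c, a)), pair(a, 0)), 0))  →  pair(a, g(g(c, pair(a, 0)), 0))   [R2 at 2.1.1]
2. pair(a, g(g(c, pair(a, 0)), 0))  →  pair(a, g(c, 0))   [R2 at 2.1]
3. pair(a, g(c, 0))  →  pair(a, c)   [R2 at 2]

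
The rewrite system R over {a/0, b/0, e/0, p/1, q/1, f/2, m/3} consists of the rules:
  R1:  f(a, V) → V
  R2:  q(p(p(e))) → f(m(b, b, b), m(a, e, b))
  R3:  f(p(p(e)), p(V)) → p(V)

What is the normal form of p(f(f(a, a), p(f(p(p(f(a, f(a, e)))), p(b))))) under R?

1. p(f(f(a, a), p(f(p(p(f(a, f(a, e)))), p(b)))))  →  p(f(a, p(f(p(p(f(a, f(a, e)))), p(b)))))   [R1 at 1.1]
2. p(f(a, p(f(p(p(f(a, f(a, e)))), p(b)))))  →  p(p(f(p(p(f(a, f(a, e)))), p(b))))   [R1 at 1]
3. p(p(f(p(p(f(a, f(a, e)))), p(b))))  →  p(p(f(p(p(f(a, e))), p(b))))   [R1 at 1.1.1.1.1]
4. p(p(f(p(p(f(a, e))), p(b))))  →  p(p(f(p(p(e)), p(b))))   [R1 at 1.1.1.1.1]
5. p(p(f(p(p(e)), p(b))))  →  p(p(p(b)))   [R3 at 1.1]

p(p(p(b)))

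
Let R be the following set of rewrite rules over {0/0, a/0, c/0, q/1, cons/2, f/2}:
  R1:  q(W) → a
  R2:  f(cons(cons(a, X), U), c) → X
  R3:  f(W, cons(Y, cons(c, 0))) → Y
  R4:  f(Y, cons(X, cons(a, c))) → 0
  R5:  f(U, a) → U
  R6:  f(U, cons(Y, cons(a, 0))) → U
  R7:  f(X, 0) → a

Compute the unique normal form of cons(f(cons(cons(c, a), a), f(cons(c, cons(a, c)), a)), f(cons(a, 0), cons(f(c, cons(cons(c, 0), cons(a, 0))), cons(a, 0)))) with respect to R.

1. cons(f(cons(cons(c, a), a), f(cons(c, cons(a, c)), a)), f(cons(a, 0), cons(f(c, cons(cons(c, 0), cons(a, 0))), cons(a, 0))))  →  cons(f(cons(cons(c, a), a), cons(c, cons(a, c))), f(cons(a, 0), cons(f(c, cons(cons(c, 0), cons(a, 0))), cons(a, 0))))   [R5 at 1.2]
2. cons(f(cons(cons(c, a), a), cons(c, cons(a, c))), f(cons(a, 0), cons(f(c, cons(cons(c, 0), cons(a, 0))), cons(a, 0))))  →  cons(0, f(cons(a, 0), cons(f(c, cons(cons(c, 0), cons(a, 0))), cons(a, 0))))   [R4 at 1]
3. cons(0, f(cons(a, 0), cons(f(c, cons(cons(c, 0), cons(a, 0))), cons(a, 0))))  →  cons(0, cons(a, 0))   [R6 at 2]

cons(0, cons(a, 0))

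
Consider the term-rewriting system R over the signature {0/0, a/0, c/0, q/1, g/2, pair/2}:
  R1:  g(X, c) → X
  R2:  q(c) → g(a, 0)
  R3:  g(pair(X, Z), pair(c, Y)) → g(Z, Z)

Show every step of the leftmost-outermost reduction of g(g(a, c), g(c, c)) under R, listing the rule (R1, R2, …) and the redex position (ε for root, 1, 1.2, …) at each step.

1. g(g(a, c), g(c, c))  →  g(a, g(c, c))   [R1 at 1]
2. g(a, g(c, c))  →  g(a, c)   [R1 at 2]
3. g(a, c)  →  a   [R1 at ε]

a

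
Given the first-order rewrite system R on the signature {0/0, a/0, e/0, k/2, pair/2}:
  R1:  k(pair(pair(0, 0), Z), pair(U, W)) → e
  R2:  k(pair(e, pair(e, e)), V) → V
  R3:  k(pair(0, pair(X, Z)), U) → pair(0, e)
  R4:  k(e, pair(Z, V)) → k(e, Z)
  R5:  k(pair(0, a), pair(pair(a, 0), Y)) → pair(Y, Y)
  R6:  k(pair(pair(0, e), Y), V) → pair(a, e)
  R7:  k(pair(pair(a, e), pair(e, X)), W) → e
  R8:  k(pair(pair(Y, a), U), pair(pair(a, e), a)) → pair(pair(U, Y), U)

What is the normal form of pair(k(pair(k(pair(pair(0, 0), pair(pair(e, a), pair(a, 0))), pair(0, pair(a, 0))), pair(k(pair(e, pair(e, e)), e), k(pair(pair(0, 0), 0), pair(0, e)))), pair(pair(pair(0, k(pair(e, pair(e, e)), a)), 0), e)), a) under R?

1. pair(k(pair(k(pair(pair(0, 0), pair(pair(e, a), pair(a, 0))), pair(0, pair(a, 0))), pair(k(pair(e, pair(e, e)), e), k(pair(pair(0, 0), 0), pair(0, e)))), pair(pair(pair(0, k(pair(e, pair(e, e)), a)), 0), e)), a)  →  pair(k(pair(e, pair(k(pair(e, pair(e, e)), e), k(pair(pair(0, 0), 0), pair(0, e)))), pair(pair(pair(0, k(pair(e, pair(e, e)), a)), 0), e)), a)   [R1 at 1.1.1]
2. pair(k(pair(e, pair(k(pair(e, pair(e, e)), e), k(pair(pair(0, 0), 0), pair(0, e)))), pair(pair(pair(0, k(pair(e, pair(e, e)), a)), 0), e)), a)  →  pair(k(pair(e, pair(e, k(pair(pair(0, 0), 0), pair(0, e)))), pair(pair(pair(0, k(pair(e, pair(e, e)), a)), 0), e)), a)   [R2 at 1.1.2.1]
3. pair(k(pair(e, pair(e, k(pair(pair(0, 0), 0), pair(0, e)))), pair(pair(pair(0, k(pair(e, pair(e, e)), a)), 0), e)), a)  →  pair(k(pair(e, pair(e, e)), pair(pair(pair(0, k(pair(e, pair(e, e)), a)), 0), e)), a)   [R1 at 1.1.2.2]
4. pair(k(pair(e, pair(e, e)), pair(pair(pair(0, k(pair(e, pair(e, e)), a)), 0), e)), a)  →  pair(pair(pair(pair(0, k(pair(e, pair(e, e)), a)), 0), e), a)   [R2 at 1]
5. pair(pair(pair(pair(0, k(pair(e, pair(e, e)), a)), 0), e), a)  →  pair(pair(pair(pair(0, a), 0), e), a)   [R2 at 1.1.1.2]

pair(pair(pair(pair(0, a), 0), e), a)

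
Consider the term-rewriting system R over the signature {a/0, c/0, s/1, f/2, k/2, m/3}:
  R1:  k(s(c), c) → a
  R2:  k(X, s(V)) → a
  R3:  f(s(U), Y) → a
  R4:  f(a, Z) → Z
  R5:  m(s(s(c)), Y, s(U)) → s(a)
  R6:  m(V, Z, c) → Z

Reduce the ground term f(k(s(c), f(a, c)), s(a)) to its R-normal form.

s(a)

1. f(k(s(c), f(a, c)), s(a))  →  f(k(s(c), c), s(a))   [R4 at 1.2]
2. f(k(s(c), c), s(a))  →  f(a, s(a))   [R1 at 1]
3. f(a, s(a))  →  s(a)   [R4 at ε]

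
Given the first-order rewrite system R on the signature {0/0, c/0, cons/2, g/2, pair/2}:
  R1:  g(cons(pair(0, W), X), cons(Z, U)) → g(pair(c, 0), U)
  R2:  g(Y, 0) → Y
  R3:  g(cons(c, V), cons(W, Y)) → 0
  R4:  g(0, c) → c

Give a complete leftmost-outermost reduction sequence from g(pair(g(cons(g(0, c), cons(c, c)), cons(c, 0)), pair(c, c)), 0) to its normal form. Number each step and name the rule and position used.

1. g(pair(g(cons(g(0, c), cons(c, c)), cons(c, 0)), pair(c, c)), 0)  →  pair(g(cons(g(0, c), cons(c, c)), cons(c, 0)), pair(c, c))   [R2 at ε]
2. pair(g(cons(g(0, c), cons(c, c)), cons(c, 0)), pair(c, c))  →  pair(g(cons(c, cons(c, c)), cons(c, 0)), pair(c, c))   [R4 at 1.1.1]
3. pair(g(cons(c, cons(c, c)), cons(c, 0)), pair(c, c))  →  pair(0, pair(c, c))   [R3 at 1]

pair(0, pair(c, c))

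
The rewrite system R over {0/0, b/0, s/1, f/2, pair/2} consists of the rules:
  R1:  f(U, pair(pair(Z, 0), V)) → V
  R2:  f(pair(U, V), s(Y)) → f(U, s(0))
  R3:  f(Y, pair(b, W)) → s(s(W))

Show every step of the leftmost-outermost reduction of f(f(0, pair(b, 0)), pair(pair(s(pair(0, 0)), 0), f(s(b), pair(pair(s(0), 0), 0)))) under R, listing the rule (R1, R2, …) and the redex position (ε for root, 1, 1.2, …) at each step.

0

1. f(f(0, pair(b, 0)), pair(pair(s(pair(0, 0)), 0), f(s(b), pair(pair(s(0), 0), 0))))  →  f(s(b), pair(pair(s(0), 0), 0))   [R1 at ε]
2. f(s(b), pair(pair(s(0), 0), 0))  →  0   [R1 at ε]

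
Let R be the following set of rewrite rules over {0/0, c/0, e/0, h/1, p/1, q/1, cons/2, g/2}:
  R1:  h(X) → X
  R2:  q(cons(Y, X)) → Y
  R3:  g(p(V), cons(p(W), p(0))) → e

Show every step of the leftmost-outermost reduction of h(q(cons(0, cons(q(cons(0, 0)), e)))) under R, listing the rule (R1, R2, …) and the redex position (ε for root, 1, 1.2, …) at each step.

1. h(q(cons(0, cons(q(cons(0, 0)), e))))  →  q(cons(0, cons(q(cons(0, 0)), e)))   [R1 at ε]
2. q(cons(0, cons(q(cons(0, 0)), e)))  →  0   [R2 at ε]

0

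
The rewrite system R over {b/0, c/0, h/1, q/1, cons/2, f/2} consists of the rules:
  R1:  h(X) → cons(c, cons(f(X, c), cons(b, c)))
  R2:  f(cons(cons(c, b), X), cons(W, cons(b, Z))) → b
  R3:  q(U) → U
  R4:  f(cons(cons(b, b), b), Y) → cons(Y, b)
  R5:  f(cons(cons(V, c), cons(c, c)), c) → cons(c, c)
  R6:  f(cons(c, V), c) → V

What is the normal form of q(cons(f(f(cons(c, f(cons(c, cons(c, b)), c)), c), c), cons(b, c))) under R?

cons(b, cons(b, c))

1. q(cons(f(f(cons(c, f(cons(c, cons(c, b)), c)), c), c), cons(b, c)))  →  cons(f(f(cons(c, f(cons(c, cons(c, b)), c)), c), c), cons(b, c))   [R3 at ε]
2. cons(f(f(cons(c, f(cons(c, cons(c, b)), c)), c), c), cons(b, c))  →  cons(f(f(cons(c, cons(c, b)), c), c), cons(b, c))   [R6 at 1.1]
3. cons(f(f(cons(c, cons(c, b)), c), c), cons(b, c))  →  cons(f(cons(c, b), c), cons(b, c))   [R6 at 1.1]
4. cons(f(cons(c, b), c), cons(b, c))  →  cons(b, cons(b, c))   [R6 at 1]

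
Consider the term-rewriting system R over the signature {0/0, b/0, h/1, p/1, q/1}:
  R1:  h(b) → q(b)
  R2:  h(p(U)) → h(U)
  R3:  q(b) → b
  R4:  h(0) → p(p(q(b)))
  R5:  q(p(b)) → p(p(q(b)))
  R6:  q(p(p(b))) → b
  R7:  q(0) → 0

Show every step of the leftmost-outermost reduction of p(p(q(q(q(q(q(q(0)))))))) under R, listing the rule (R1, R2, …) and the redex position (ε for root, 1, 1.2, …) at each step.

1. p(p(q(q(q(q(q(q(0))))))))  →  p(p(q(q(q(q(q(0)))))))   [R7 at 1.1.1.1.1.1.1]
2. p(p(q(q(q(q(q(0)))))))  →  p(p(q(q(q(q(0))))))   [R7 at 1.1.1.1.1.1]
3. p(p(q(q(q(q(0))))))  →  p(p(q(q(q(0)))))   [R7 at 1.1.1.1.1]
4. p(p(q(q(q(0)))))  →  p(p(q(q(0))))   [R7 at 1.1.1.1]
5. p(p(q(q(0))))  →  p(p(q(0)))   [R7 at 1.1.1]
6. p(p(q(0)))  →  p(p(0))   [R7 at 1.1]

p(p(0))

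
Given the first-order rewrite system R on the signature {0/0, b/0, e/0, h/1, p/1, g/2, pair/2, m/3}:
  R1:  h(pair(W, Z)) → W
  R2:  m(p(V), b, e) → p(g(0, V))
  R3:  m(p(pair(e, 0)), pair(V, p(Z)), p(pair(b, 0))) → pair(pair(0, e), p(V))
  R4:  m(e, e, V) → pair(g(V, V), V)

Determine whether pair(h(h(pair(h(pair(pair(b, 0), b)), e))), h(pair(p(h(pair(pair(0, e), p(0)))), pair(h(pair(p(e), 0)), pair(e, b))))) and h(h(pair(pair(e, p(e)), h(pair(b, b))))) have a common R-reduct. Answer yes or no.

Reduce t₁ = pair(h(h(pair(h(pair(pair(b, 0), b)), e))), h(pair(p(h(pair(pair(0, e), p(0)))), pair(h(pair(p(e), 0)), pair(e, b))))):
1. pair(h(h(pair(h(pair(pair(b, 0), b)), e))), h(pair(p(h(pair(pair(0, e), p(0)))), pair(h(pair(p(e), 0)), pair(e, b)))))  →  pair(h(h(pair(pair(b, 0), b))), h(pair(p(h(pair(pair(0, e), p(0)))), pair(h(pair(p(e), 0)), pair(e, b)))))   [R1 at 1.1]
2. pair(h(h(pair(pair(b, 0), b))), h(pair(p(h(pair(pair(0, e), p(0)))), pair(h(pair(p(e), 0)), pair(e, b)))))  →  pair(h(pair(b, 0)), h(pair(p(h(pair(pair(0, e), p(0)))), pair(h(pair(p(e), 0)), pair(e, b)))))   [R1 at 1.1]
3. pair(h(pair(b, 0)), h(pair(p(h(pair(pair(0, e), p(0)))), pair(h(pair(p(e), 0)), pair(e, b)))))  →  pair(b, h(pair(p(h(pair(pair(0, e), p(0)))), pair(h(pair(p(e), 0)), pair(e, b)))))   [R1 at 1]
4. pair(b, h(pair(p(h(pair(pair(0, e), p(0)))), pair(h(pair(p(e), 0)), pair(e, b)))))  →  pair(b, p(h(pair(pair(0, e), p(0)))))   [R1 at 2]
5. pair(b, p(h(pair(pair(0, e), p(0)))))  →  pair(b, p(pair(0, e)))   [R1 at 2.1]

Reduce t₂ = h(h(pair(pair(e, p(e)), h(pair(b, b))))):
1. h(h(pair(pair(e, p(e)), h(pair(b, b)))))  →  h(pair(e, p(e)))   [R1 at 1]
2. h(pair(e, p(e)))  →  e   [R1 at ε]

no — NF(t₁) = pair(b, p(pair(0, e))), NF(t₂) = e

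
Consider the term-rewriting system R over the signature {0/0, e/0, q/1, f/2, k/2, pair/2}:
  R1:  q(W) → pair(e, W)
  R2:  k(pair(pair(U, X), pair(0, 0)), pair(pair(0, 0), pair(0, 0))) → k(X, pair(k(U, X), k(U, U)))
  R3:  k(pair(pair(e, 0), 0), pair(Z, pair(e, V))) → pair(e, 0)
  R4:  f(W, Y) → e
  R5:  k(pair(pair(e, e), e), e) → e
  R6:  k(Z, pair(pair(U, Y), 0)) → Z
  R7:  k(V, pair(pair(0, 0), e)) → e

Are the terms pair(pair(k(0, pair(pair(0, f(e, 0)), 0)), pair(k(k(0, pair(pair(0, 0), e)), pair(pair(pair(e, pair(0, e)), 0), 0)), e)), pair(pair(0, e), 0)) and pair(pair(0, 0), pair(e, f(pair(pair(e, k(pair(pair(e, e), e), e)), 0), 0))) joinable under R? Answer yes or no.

no — NF(t₁) = pair(pair(0, pair(e, e)), pair(pair(0, e), 0)), NF(t₂) = pair(pair(0, 0), pair(e, e))

Reduce t₁ = pair(pair(k(0, pair(pair(0, f(e, 0)), 0)), pair(k(k(0, pair(pair(0, 0), e)), pair(pair(pair(e, pair(0, e)), 0), 0)), e)), pair(pair(0, e), 0)):
1. pair(pair(k(0, pair(pair(0, f(e, 0)), 0)), pair(k(k(0, pair(pair(0, 0), e)), pair(pair(pair(e, pair(0, e)), 0), 0)), e)), pair(pair(0, e), 0))  →  pair(pair(0, pair(k(k(0, pair(pair(0, 0), e)), pair(pair(pair(e, pair(0, e)), 0), 0)), e)), pair(pair(0, e), 0))   [R6 at 1.1]
2. pair(pair(0, pair(k(k(0, pair(pair(0, 0), e)), pair(pair(pair(e, pair(0, e)), 0), 0)), e)), pair(pair(0, e), 0))  →  pair(pair(0, pair(k(0, pair(pair(0, 0), e)), e)), pair(pair(0, e), 0))   [R6 at 1.2.1]
3. pair(pair(0, pair(k(0, pair(pair(0, 0), e)), e)), pair(pair(0, e), 0))  →  pair(pair(0, pair(e, e)), pair(pair(0, e), 0))   [R7 at 1.2.1]

Reduce t₂ = pair(pair(0, 0), pair(e, f(pair(pair(e, k(pair(pair(e, e), e), e)), 0), 0))):
1. pair(pair(0, 0), pair(e, f(pair(pair(e, k(pair(pair(e, e), e), e)), 0), 0)))  →  pair(pair(0, 0), pair(e, e))   [R4 at 2.2]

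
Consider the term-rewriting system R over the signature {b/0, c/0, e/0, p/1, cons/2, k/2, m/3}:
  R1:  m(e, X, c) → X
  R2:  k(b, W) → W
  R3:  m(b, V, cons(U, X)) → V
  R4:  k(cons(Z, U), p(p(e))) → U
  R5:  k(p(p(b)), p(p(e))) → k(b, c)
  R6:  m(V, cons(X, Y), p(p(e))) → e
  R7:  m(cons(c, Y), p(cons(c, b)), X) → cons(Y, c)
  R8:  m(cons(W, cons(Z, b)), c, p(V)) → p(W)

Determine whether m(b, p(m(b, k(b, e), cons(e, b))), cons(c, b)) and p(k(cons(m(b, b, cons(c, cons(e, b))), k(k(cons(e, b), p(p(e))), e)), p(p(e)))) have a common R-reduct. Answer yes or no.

yes — NF(t₁) = p(e), NF(t₂) = p(e)

Reduce t₁ = m(b, p(m(b, k(b, e), cons(e, b))), cons(c, b)):
1. m(b, p(m(b, k(b, e), cons(e, b))), cons(c, b))  →  p(m(b, k(b, e), cons(e, b)))   [R3 at ε]
2. p(m(b, k(b, e), cons(e, b)))  →  p(k(b, e))   [R3 at 1]
3. p(k(b, e))  →  p(e)   [R2 at 1]

Reduce t₂ = p(k(cons(m(b, b, cons(c, cons(e, b))), k(k(cons(e, b), p(p(e))), e)), p(p(e)))):
1. p(k(cons(m(b, b, cons(c, cons(e, b))), k(k(cons(e, b), p(p(e))), e)), p(p(e))))  →  p(k(k(cons(e, b), p(p(e))), e))   [R4 at 1]
2. p(k(k(cons(e, b), p(p(e))), e))  →  p(k(b, e))   [R4 at 1.1]
3. p(k(b, e))  →  p(e)   [R2 at 1]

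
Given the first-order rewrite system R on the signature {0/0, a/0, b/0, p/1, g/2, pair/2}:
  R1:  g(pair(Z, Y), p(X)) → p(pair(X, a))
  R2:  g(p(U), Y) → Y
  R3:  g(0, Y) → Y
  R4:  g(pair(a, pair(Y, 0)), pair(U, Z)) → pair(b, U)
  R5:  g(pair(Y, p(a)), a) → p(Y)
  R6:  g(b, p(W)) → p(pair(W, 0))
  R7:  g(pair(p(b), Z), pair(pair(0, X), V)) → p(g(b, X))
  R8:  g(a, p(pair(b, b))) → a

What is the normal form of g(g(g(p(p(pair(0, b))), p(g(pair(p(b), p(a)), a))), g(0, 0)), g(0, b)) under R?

1. g(g(g(p(p(pair(0, b))), p(g(pair(p(b), p(a)), a))), g(0, 0)), g(0, b))  →  g(g(p(g(pair(p(b), p(a)), a)), g(0, 0)), g(0, b))   [R2 at 1.1]
2. g(g(p(g(pair(p(b), p(a)), a)), g(0, 0)), g(0, b))  →  g(g(0, 0), g(0, b))   [R2 at 1]
3. g(g(0, 0), g(0, b))  →  g(0, g(0, b))   [R3 at 1]
4. g(0, g(0, b))  →  g(0, b)   [R3 at ε]
5. g(0, b)  →  b   [R3 at ε]

b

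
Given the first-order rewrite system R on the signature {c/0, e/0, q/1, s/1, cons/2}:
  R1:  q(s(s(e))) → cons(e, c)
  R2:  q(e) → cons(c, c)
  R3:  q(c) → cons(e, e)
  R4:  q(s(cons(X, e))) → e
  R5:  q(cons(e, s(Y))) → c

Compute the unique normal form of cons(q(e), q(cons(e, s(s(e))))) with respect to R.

cons(cons(c, c), c)

1. cons(q(e), q(cons(e, s(s(e)))))  →  cons(cons(c, c), q(cons(e, s(s(e)))))   [R2 at 1]
2. cons(cons(c, c), q(cons(e, s(s(e)))))  →  cons(cons(c, c), c)   [R5 at 2]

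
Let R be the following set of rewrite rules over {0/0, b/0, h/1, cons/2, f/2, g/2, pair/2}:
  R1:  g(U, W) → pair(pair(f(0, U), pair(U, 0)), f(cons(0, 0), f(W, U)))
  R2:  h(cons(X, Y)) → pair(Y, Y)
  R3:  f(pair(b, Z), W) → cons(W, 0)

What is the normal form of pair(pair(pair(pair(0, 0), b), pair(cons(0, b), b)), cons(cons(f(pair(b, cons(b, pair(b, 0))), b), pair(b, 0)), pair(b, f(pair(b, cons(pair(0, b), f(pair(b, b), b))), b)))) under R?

pair(pair(pair(pair(0, 0), b), pair(cons(0, b), b)), cons(cons(cons(b, 0), pair(b, 0)), pair(b, cons(b, 0))))

1. pair(pair(pair(pair(0, 0), b), pair(cons(0, b), b)), cons(cons(f(pair(b, cons(b, pair(b, 0))), b), pair(b, 0)), pair(b, f(pair(b, cons(pair(0, b), f(pair(b, b), b))), b))))  →  pair(pair(pair(pair(0, 0), b), pair(cons(0, b), b)), cons(cons(cons(b, 0), pair(b, 0)), pair(b, f(pair(b, cons(pair(0, b), f(pair(b, b), b))), b))))   [R3 at 2.1.1]
2. pair(pair(pair(pair(0, 0), b), pair(cons(0, b), b)), cons(cons(cons(b, 0), pair(b, 0)), pair(b, f(pair(b, cons(pair(0, b), f(pair(b, b), b))), b))))  →  pair(pair(pair(pair(0, 0), b), pair(cons(0, b), b)), cons(cons(cons(b, 0), pair(b, 0)), pair(b, cons(b, 0))))   [R3 at 2.2.2]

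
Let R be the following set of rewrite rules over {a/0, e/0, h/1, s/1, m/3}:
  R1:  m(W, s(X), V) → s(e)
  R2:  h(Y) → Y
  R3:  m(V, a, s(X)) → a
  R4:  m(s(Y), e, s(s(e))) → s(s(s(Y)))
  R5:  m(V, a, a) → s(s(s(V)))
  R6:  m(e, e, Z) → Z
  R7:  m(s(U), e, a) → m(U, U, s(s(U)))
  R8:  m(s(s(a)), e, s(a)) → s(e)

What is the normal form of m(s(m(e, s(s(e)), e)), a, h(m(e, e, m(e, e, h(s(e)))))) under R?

1. m(s(m(e, s(s(e)), e)), a, h(m(e, e, m(e, e, h(s(e))))))  →  m(s(s(e)), a, h(m(e, e, m(e, e, h(s(e))))))   [R1 at 1.1]
2. m(s(s(e)), a, h(m(e, e, m(e, e, h(s(e))))))  →  m(s(s(e)), a, m(e, e, m(e, e, h(s(e)))))   [R2 at 3]
3. m(s(s(e)), a, m(e, e, m(e, e, h(s(e)))))  →  m(s(s(e)), a, m(e, e, h(s(e))))   [R6 at 3]
4. m(s(s(e)), a, m(e, e, h(s(e))))  →  m(s(s(e)), a, h(s(e)))   [R6 at 3]
5. m(s(s(e)), a, h(s(e)))  →  m(s(s(e)), a, s(e))   [R2 at 3]
6. m(s(s(e)), a, s(e))  →  a   [R3 at ε]

a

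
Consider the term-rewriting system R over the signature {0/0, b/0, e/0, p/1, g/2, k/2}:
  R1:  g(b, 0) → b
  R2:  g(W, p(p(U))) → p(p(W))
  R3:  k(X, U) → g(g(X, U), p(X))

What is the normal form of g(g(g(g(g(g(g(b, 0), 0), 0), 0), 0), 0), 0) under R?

1. g(g(g(g(g(g(g(b, 0), 0), 0), 0), 0), 0), 0)  →  g(g(g(g(g(g(b, 0), 0), 0), 0), 0), 0)   [R1 at 1.1.1.1.1.1]
2. g(g(g(g(g(g(b, 0), 0), 0), 0), 0), 0)  →  g(g(g(g(g(b, 0), 0), 0), 0), 0)   [R1 at 1.1.1.1.1]
3. g(g(g(g(g(b, 0), 0), 0), 0), 0)  →  g(g(g(g(b, 0), 0), 0), 0)   [R1 at 1.1.1.1]
4. g(g(g(g(b, 0), 0), 0), 0)  →  g(g(g(b, 0), 0), 0)   [R1 at 1.1.1]
5. g(g(g(b, 0), 0), 0)  →  g(g(b, 0), 0)   [R1 at 1.1]
6. g(g(b, 0), 0)  →  g(b, 0)   [R1 at 1]
7. g(b, 0)  →  b   [R1 at ε]

b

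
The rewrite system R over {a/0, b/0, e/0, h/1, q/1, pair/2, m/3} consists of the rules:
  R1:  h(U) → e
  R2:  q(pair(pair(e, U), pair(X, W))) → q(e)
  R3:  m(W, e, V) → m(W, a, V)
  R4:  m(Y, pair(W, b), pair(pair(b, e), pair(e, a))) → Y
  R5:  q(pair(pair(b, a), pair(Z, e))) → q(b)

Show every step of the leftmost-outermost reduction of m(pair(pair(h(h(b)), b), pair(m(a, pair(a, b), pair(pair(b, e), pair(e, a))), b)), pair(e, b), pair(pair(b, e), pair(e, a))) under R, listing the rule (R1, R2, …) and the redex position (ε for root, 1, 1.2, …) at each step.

pair(pair(e, b), pair(a, b))

1. m(pair(pair(h(h(b)), b), pair(m(a, pair(a, b), pair(pair(b, e), pair(e, a))), b)), pair(e, b), pair(pair(b, e), pair(e, a)))  →  pair(pair(h(h(b)), b), pair(m(a, pair(a, b), pair(pair(b, e), pair(e, a))), b))   [R4 at ε]
2. pair(pair(h(h(b)), b), pair(m(a, pair(a, b), pair(pair(b, e), pair(e, a))), b))  →  pair(pair(e, b), pair(m(a, pair(a, b), pair(pair(b, e), pair(e, a))), b))   [R1 at 1.1]
3. pair(pair(e, b), pair(m(a, pair(a, b), pair(pair(b, e), pair(e, a))), b))  →  pair(pair(e, b), pair(a, b))   [R4 at 2.1]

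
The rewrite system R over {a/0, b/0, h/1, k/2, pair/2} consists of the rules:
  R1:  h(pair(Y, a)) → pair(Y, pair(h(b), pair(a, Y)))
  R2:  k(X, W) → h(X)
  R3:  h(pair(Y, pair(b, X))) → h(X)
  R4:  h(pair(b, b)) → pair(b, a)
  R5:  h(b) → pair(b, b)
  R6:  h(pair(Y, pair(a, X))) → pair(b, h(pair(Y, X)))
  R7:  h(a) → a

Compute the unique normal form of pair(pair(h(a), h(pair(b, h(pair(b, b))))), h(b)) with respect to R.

1. pair(pair(h(a), h(pair(b, h(pair(b, b))))), h(b))  →  pair(pair(a, h(pair(b, h(pair(b, b))))), h(b))   [R7 at 1.1]
2. pair(pair(a, h(pair(b, h(pair(b, b))))), h(b))  →  pair(pair(a, h(pair(b, pair(b, a)))), h(b))   [R4 at 1.2.1.2]
3. pair(pair(a, h(pair(b, pair(b, a)))), h(b))  →  pair(pair(a, h(a)), h(b))   [R3 at 1.2]
4. pair(pair(a, h(a)), h(b))  →  pair(pair(a, a), h(b))   [R7 at 1.2]
5. pair(pair(a, a), h(b))  →  pair(pair(a, a), pair(b, b))   [R5 at 2]

pair(pair(a, a), pair(b, b))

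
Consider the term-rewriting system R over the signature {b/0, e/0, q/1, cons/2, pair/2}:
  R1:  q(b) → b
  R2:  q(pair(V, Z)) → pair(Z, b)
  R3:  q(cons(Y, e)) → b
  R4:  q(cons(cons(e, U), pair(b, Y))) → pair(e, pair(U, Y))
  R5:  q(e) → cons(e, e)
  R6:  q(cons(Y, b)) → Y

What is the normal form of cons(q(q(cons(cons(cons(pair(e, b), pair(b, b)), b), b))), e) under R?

cons(cons(pair(e, b), pair(b, b)), e)

1. cons(q(q(cons(cons(cons(pair(e, b), pair(b, b)), b), b))), e)  →  cons(q(cons(cons(pair(e, b), pair(b, b)), b)), e)   [R6 at 1.1]
2. cons(q(cons(cons(pair(e, b), pair(b, b)), b)), e)  →  cons(cons(pair(e, b), pair(b, b)), e)   [R6 at 1]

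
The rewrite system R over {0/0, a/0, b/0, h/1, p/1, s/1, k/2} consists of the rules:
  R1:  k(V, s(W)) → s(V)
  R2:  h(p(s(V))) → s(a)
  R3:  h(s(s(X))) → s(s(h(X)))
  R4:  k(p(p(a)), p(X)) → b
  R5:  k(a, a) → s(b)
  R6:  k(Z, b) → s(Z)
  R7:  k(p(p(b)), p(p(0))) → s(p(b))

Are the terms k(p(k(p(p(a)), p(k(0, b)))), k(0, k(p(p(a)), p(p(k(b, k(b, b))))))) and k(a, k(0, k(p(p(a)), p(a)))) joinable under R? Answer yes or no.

Reduce t₁ = k(p(k(p(p(a)), p(k(0, b)))), k(0, k(p(p(a)), p(p(k(b, k(b, b))))))):
1. k(p(k(p(p(a)), p(k(0, b)))), k(0, k(p(p(a)), p(p(k(b, k(b, b)))))))  →  k(p(b), k(0, k(p(p(a)), p(p(k(b, k(b, b)))))))   [R4 at 1.1]
2. k(p(b), k(0, k(p(p(a)), p(p(k(b, k(b, b)))))))  →  k(p(b), k(0, b))   [R4 at 2.2]
3. k(p(b), k(0, b))  →  k(p(b), s(0))   [R6 at 2]
4. k(p(b), s(0))  →  s(p(b))   [R1 at ε]

Reduce t₂ = k(a, k(0, k(p(p(a)), p(a)))):
1. k(a, k(0, k(p(p(a)), p(a))))  →  k(a, k(0, b))   [R4 at 2.2]
2. k(a, k(0, b))  →  k(a, s(0))   [R6 at 2]
3. k(a, s(0))  →  s(a)   [R1 at ε]

no — NF(t₁) = s(p(b)), NF(t₂) = s(a)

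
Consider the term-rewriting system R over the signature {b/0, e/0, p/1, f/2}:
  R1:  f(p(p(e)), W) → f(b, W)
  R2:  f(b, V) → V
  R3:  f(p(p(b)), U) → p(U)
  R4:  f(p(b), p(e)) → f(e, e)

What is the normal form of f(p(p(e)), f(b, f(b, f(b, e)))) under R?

e

1. f(p(p(e)), f(b, f(b, f(b, e))))  →  f(b, f(b, f(b, f(b, e))))   [R1 at ε]
2. f(b, f(b, f(b, f(b, e))))  →  f(b, f(b, f(b, e)))   [R2 at ε]
3. f(b, f(b, f(b, e)))  →  f(b, f(b, e))   [R2 at ε]
4. f(b, f(b, e))  →  f(b, e)   [R2 at ε]
5. f(b, e)  →  e   [R2 at ε]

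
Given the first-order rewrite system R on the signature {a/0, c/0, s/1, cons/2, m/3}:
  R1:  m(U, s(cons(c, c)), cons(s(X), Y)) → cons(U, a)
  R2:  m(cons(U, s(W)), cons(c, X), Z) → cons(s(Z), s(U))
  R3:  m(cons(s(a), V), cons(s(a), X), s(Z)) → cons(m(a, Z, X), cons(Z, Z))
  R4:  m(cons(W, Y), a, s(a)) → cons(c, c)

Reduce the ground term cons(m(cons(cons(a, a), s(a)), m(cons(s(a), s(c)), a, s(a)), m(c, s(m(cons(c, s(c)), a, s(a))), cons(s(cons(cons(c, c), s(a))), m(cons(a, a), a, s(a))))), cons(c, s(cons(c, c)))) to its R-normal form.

cons(cons(s(cons(c, a)), s(cons(a, a))), cons(c, s(cons(c, c))))

1. cons(m(cons(cons(a, a), s(a)), m(cons(s(a), s(c)), a, s(a)), m(c, s(m(cons(c, s(c)), a, s(a))), cons(s(cons(cons(c, c), s(a))), m(cons(a, a), a, s(a))))), cons(c, s(cons(c, c))))  →  cons(m(cons(cons(a, a), s(a)), cons(c, c), m(c, s(m(cons(c, s(c)), a, s(a))), cons(s(cons(cons(c, c), s(a))), m(cons(a, a), a, s(a))))), cons(c, s(cons(c, c))))   [R4 at 1.2]
2. cons(m(cons(cons(a, a), s(a)), cons(c, c), m(c, s(m(cons(c, s(c)), a, s(a))), cons(s(cons(cons(c, c), s(a))), m(cons(a, a), a, s(a))))), cons(c, s(cons(c, c))))  →  cons(cons(s(m(c, s(m(cons(c, s(c)), a, s(a))), cons(s(cons(cons(c, c), s(a))), m(cons(a, a), a, s(a))))), s(cons(a, a))), cons(c, s(cons(c, c))))   [R2 at 1]
3. cons(cons(s(m(c, s(m(cons(c, s(c)), a, s(a))), cons(s(cons(cons(c, c), s(a))), m(cons(a, a), a, s(a))))), s(cons(a, a))), cons(c, s(cons(c, c))))  →  cons(cons(s(m(c, s(cons(c, c)), cons(s(cons(cons(c, c), s(a))), m(cons(a, a), a, s(a))))), s(cons(a, a))), cons(c, s(cons(c, c))))   [R4 at 1.1.1.2.1]
4. cons(cons(s(m(c, s(cons(c, c)), cons(s(cons(cons(c, c), s(a))), m(cons(a, a), a, s(a))))), s(cons(a, a))), cons(c, s(cons(c, c))))  →  cons(cons(s(cons(c, a)), s(cons(a, a))), cons(c, s(cons(c, c))))   [R1 at 1.1.1]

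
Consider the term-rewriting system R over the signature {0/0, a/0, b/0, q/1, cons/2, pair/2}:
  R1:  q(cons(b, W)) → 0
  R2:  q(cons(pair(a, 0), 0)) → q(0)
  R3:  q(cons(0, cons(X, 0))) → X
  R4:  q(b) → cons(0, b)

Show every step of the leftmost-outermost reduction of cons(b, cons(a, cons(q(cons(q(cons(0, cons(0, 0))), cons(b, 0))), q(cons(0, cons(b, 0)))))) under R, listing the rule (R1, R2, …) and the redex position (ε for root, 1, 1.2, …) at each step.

cons(b, cons(a, cons(b, b)))

1. cons(b, cons(a, cons(q(cons(q(cons(0, cons(0, 0))), cons(b, 0))), q(cons(0, cons(b, 0))))))  →  cons(b, cons(a, cons(q(cons(0, cons(b, 0))), q(cons(0, cons(b, 0))))))   [R3 at 2.2.1.1.1]
2. cons(b, cons(a, cons(q(cons(0, cons(b, 0))), q(cons(0, cons(b, 0))))))  →  cons(b, cons(a, cons(b, q(cons(0, cons(b, 0))))))   [R3 at 2.2.1]
3. cons(b, cons(a, cons(b, q(cons(0, cons(b, 0))))))  →  cons(b, cons(a, cons(b, b)))   [R3 at 2.2.2]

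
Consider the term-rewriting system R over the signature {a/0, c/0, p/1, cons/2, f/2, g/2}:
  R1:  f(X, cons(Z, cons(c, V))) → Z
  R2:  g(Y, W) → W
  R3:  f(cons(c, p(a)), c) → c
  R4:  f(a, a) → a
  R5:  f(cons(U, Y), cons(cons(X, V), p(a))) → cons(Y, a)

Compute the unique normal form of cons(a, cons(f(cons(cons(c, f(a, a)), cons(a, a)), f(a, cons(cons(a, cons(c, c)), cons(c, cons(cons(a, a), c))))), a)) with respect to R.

cons(a, cons(a, a))

1. cons(a, cons(f(cons(cons(c, f(a, a)), cons(a, a)), f(a, cons(cons(a, cons(c, c)), cons(c, cons(cons(a, a), c))))), a))  →  cons(a, cons(f(cons(cons(c, a), cons(a, a)), f(a, cons(cons(a, cons(c, c)), cons(c, cons(cons(a, a), c))))), a))   [R4 at 2.1.1.1.2]
2. cons(a, cons(f(cons(cons(c, a), cons(a, a)), f(a, cons(cons(a, cons(c, c)), cons(c, cons(cons(a, a), c))))), a))  →  cons(a, cons(f(cons(cons(c, a), cons(a, a)), cons(a, cons(c, c))), a))   [R1 at 2.1.2]
3. cons(a, cons(f(cons(cons(c, a), cons(a, a)), cons(a, cons(c, c))), a))  →  cons(a, cons(a, a))   [R1 at 2.1]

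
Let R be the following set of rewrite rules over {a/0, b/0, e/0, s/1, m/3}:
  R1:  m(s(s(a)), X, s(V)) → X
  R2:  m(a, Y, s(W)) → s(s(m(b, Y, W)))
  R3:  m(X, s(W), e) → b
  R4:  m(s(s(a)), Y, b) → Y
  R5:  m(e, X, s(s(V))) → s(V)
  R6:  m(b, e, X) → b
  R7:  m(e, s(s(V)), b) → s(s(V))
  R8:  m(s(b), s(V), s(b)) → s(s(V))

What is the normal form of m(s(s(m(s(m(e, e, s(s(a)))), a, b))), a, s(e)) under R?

1. m(s(s(m(s(m(e, e, s(s(a)))), a, b))), a, s(e))  →  m(s(s(m(s(s(a)), a, b))), a, s(e))   [R5 at 1.1.1.1.1]
2. m(s(s(m(s(s(a)), a, b))), a, s(e))  →  m(s(s(a)), a, s(e))   [R4 at 1.1.1]
3. m(s(s(a)), a, s(e))  →  a   [R1 at ε]

a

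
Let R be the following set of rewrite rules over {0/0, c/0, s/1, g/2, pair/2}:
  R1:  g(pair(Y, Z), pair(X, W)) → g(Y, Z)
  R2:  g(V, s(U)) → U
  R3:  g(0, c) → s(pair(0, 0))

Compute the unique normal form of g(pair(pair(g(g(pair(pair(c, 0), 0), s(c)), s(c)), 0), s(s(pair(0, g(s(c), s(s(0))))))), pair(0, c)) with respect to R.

s(pair(0, s(0)))

1. g(pair(pair(g(g(pair(pair(c, 0), 0), s(c)), s(c)), 0), s(s(pair(0, g(s(c), s(s(0))))))), pair(0, c))  →  g(pair(g(g(pair(pair(c, 0), 0), s(c)), s(c)), 0), s(s(pair(0, g(s(c), s(s(0)))))))   [R1 at ε]
2. g(pair(g(g(pair(pair(c, 0), 0), s(c)), s(c)), 0), s(s(pair(0, g(s(c), s(s(0)))))))  →  s(pair(0, g(s(c), s(s(0)))))   [R2 at ε]
3. s(pair(0, g(s(c), s(s(0)))))  →  s(pair(0, s(0)))   [R2 at 1.2]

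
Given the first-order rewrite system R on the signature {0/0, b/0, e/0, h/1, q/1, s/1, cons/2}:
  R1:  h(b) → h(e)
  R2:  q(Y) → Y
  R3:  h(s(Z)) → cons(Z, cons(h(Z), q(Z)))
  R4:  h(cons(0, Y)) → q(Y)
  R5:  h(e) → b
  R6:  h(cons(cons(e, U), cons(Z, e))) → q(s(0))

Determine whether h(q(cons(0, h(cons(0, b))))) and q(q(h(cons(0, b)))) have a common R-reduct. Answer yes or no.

Reduce t₁ = h(q(cons(0, h(cons(0, b))))):
1. h(q(cons(0, h(cons(0, b)))))  →  h(cons(0, h(cons(0, b))))   [R2 at 1]
2. h(cons(0, h(cons(0, b))))  →  q(h(cons(0, b)))   [R4 at ε]
3. q(h(cons(0, b)))  →  h(cons(0, b))   [R2 at ε]
4. h(cons(0, b))  →  q(b)   [R4 at ε]
5. q(b)  →  b   [R2 at ε]

Reduce t₂ = q(q(h(cons(0, b)))):
1. q(q(h(cons(0, b))))  →  q(h(cons(0, b)))   [R2 at ε]
2. q(h(cons(0, b)))  →  h(cons(0, b))   [R2 at ε]
3. h(cons(0, b))  →  q(b)   [R4 at ε]
4. q(b)  →  b   [R2 at ε]

yes — NF(t₁) = b, NF(t₂) = b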